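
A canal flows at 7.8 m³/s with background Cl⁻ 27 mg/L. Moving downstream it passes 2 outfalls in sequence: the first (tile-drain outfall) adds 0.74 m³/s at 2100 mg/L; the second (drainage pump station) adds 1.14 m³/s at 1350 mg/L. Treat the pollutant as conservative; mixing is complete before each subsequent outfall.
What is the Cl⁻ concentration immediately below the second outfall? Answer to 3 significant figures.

341 mg/L

Outfall 1: combined Q = 8.540 m³/s; C = (7.800·27.00 + 0.7400·2100)/8.540 = 206.6 mg/L.
Outfall 2: combined Q = 9.680 m³/s; C = (8.540·206.6 + 1.140·1350)/9.680 = 341.3 mg/L.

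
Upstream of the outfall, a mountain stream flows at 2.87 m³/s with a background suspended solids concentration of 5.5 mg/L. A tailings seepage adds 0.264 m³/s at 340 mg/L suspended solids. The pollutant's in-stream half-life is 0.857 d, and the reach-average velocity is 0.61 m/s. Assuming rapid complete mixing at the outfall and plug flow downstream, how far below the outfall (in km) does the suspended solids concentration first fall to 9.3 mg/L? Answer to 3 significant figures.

83.9 km

Conservation of mass: C = (2.870·5.500 + 0.2640·340.0) / 3.134 = 105.5/3.134 = 33.68 mg/L.
Half-life 0.857 d → k = ln 2 / 0.857 = 0.8088 d⁻¹.
Set 33.68·exp(−k·t) = 9.3 → t = ln(33.68/9.3)/k = 137500 s = 38.18 h.
Distance = v·t = 0.61·137500 = 83850 m = 83.85 km.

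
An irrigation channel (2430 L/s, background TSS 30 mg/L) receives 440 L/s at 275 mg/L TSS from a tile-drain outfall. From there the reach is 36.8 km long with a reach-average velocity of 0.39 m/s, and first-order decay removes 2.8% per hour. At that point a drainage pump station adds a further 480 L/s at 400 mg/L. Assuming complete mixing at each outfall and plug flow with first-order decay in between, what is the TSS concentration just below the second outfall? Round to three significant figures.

Mass balance: C = (2430·30.00 + 440.0·275.0) / 2870 = 193900/2870 = 67.56 mg/L; combined flow 2870 L/s.
Travel time t = 36.8·1000 / 0.39 = 94360 s = 26.21 h.
2.8%/h lost → k = −ln(1 − 0.028) = 0.02840 h⁻¹.
Applying C = C₀e^(−kt): 67.56 × 0.4750 = 32.09 mg/L.
At the second outfall, C = (2870·32.09 + 480.0·400.0) / (2870 + 480.0) = 84.81 mg/L.

84.8 mg/L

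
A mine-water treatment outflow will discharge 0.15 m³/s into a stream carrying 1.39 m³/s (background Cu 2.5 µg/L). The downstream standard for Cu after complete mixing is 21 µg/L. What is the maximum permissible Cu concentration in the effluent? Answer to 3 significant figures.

At the limit, (Qr·Cr + Qe·Cₑ)/(Qr + Qe) = 21:
Cₑ = (1.540·21 − 1.390·2.500) / 0.1500 = 192.4 µg/L.

192 µg/L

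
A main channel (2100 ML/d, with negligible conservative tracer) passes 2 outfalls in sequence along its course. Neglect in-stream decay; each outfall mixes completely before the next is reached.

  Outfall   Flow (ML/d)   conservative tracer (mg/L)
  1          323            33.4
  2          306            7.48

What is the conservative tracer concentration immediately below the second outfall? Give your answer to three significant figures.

4.79 mg/L

After outfall 1: Q = 2100 + 323.0 = 2423 ML/d; C = (2100·0 + 323.0·33.40)/2423 = 4.452 mg/L.
After outfall 2: Q = 2423 + 306.0 = 2729 ML/d; C = (2423·4.452 + 306.0·7.480)/2729 = 4.792 mg/L.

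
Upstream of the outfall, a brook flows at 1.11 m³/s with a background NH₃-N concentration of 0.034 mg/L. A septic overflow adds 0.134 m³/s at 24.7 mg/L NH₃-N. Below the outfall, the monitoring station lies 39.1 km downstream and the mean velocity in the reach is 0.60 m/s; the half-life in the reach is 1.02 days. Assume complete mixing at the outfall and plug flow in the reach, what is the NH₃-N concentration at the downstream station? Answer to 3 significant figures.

1.61 mg/L

After mixing, C = (1.110·0.03400 + 0.1340·24.70) / 1.244 = 3.348/1.244 = 2.691 mg/L.
Travel time t = 39.1·1000 / 0.60 = 65170 s = 18.10 h.
Half-life 1.02 d → k = ln 2 / 1.02 = 0.6796 d⁻¹.
Applying C = C₀e^(−kt): 2.691 × 0.5990 = 1.612 mg/L.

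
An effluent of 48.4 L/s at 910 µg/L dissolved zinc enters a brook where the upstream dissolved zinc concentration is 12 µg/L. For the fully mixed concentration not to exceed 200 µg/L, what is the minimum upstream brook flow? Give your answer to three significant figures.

Set C_mix = 200: (Q·12.00 + 48.40·910.0) / (Q + 48.40) = 200
→ Q = 48.40·(910.0 − 200)/(200 − 12.00) = 182.8 L/s.

183 L/s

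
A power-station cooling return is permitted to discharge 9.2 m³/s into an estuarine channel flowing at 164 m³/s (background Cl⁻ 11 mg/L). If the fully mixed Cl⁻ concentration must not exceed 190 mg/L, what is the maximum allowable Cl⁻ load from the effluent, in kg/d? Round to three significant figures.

Mass balance at the limit: 164.0·11.00 + 9.200·Cₑ = 173.2·190 → Cₑ = 3381 mg/L.
Load = 9.200 m³/s × 3381 g/m³ × 86 400 s/d = 2687000 kg/d.

2690000 kg/d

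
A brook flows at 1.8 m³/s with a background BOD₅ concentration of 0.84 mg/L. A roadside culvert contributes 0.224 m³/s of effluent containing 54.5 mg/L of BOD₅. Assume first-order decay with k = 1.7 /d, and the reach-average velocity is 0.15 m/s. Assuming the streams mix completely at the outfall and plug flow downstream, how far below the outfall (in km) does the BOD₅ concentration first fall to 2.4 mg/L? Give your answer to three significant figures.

Conservation of mass: C = (1.800·0.8400 + 0.2240·54.50) / 2.024 = 13.72/2.024 = 6.779 mg/L.
Set 6.779·exp(−k·t) = 2.4 → t = ln(6.779/2.4)/k = 52770 s = 14.66 h.
Distance = v·t = 0.15·52770 = 7916 m = 7.916 km.

7.92 km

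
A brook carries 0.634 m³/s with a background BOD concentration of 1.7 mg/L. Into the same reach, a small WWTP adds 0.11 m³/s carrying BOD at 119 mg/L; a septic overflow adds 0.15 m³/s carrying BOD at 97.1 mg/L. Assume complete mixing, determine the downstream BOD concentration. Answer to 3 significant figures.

Conservation of mass: C = (0.6340·1.700 + 0.1100·119.0 + 0.1500·97.10) / 0.8940 = 28.73/0.8940 = 32.14 mg/L.

32.1 mg/L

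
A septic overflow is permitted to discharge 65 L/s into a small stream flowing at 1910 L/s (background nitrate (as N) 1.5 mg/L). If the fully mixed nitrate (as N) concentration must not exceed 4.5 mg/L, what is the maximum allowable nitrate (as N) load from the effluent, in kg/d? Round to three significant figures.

Mass balance at the limit: 1910·1.500 + 65.00·Cₑ = 1975·4.5 → Cₑ = 92.65 mg/L.
65.00 L/s = 0.06500 m³/s. Load = 0.06500 m³/s × 92.65 g/m³ × 86 400 s/d = 520.3 kg/d.

520 kg/d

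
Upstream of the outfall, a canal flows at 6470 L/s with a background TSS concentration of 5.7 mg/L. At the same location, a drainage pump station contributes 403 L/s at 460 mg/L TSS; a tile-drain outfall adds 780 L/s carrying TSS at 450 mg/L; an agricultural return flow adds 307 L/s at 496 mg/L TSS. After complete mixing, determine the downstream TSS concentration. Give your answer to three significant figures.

91.1 mg/L

Mixed concentration C = ΣQC/ΣQ = (6470·5.700 + 403.0·460.0 + 780.0·450.0 + 307.0·496.0) / 7960 = 725500/7960 = 91.15 mg/L.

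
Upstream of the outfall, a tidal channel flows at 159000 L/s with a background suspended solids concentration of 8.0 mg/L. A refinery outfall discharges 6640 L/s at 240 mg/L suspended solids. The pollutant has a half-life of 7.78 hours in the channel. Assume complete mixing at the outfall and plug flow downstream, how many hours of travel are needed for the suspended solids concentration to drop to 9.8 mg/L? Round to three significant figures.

Mixed concentration C = ΣQC/ΣQ = (159000·8.000 + 6640·240.0) / 165600 = 2866000/165600 = 17.30 mg/L.
Half-life 7.78 h → k = ln 2 / 7.78 = 0.08909 h⁻¹ = 2.138 d⁻¹.
17.30·exp(−k·t) = 9.8 → t = ln(17.30/9.8)/k = 22960 s = 6.379 h.

6.38 h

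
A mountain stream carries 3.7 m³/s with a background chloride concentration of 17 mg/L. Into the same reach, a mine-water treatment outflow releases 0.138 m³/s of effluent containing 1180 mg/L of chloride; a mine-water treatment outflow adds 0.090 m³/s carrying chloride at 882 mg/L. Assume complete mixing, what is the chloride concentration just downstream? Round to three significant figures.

Flow-weighted average: C = (3.700·17.00 + 0.1380·1180 + 0.09000·882.0) / 3.928 = 305.1/3.928 = 77.68 mg/L.

77.7 mg/L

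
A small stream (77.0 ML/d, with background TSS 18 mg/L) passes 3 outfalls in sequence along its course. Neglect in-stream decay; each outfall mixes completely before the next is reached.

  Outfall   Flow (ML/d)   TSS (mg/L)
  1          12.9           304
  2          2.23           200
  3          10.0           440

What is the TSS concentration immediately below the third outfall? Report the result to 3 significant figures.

99.4 mg/L

Below outfall 1: Q → 89.90 ML/d, C = (77.00·18.00 + 12.90·304.0)/89.90 = 59.04 mg/L.
Below outfall 2: Q → 92.13 ML/d, C = (89.90·59.04 + 2.230·200.0)/92.13 = 62.45 mg/L.
Below outfall 3: Q → 102.1 ML/d, C = (92.13·62.45 + 10.00·440.0)/102.1 = 99.42 mg/L.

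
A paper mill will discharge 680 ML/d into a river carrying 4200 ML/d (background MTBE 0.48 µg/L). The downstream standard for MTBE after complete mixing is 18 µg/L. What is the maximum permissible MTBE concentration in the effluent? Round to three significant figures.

At the limit, (Qr·Cr + Qe·Cₑ)/(Qr + Qe) = 18:
Cₑ = (4880·18 − 4200·0.4800) / 680.0 = 126.2 µg/L.

126 µg/L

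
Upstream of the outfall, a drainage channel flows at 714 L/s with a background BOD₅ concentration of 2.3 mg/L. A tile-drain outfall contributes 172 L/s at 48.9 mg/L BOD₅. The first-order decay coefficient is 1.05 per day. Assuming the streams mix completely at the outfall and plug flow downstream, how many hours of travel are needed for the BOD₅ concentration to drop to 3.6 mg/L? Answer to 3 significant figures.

26.2 h

Flow-weighted average: C = (714.0·2.300 + 172.0·48.90) / 886.0 = 10050/886.0 = 11.35 mg/L.
11.35·exp(−k·t) = 3.6 → t = ln(11.35/3.6)/k = 94460 s = 26.24 h.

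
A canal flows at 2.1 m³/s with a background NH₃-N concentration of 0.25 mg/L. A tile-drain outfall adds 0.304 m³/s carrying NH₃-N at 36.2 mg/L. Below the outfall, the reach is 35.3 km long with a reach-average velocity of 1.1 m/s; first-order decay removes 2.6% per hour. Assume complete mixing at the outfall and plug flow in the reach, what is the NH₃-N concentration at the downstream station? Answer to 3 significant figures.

3.79 mg/L

Conservation of mass: C = (2.100·0.2500 + 0.3040·36.20) / 2.404 = 11.53/2.404 = 4.796 mg/L.
Travel time t = 35.3·1000 / 1.1 = 32090 s = 8.914 h.
2.6%/h lost → k = −ln(1 − 0.026) = 0.02634 h⁻¹.
First-order decay: C = 4.796·exp(−k·t) = 4.796·0.7907 = 3.792 mg/L.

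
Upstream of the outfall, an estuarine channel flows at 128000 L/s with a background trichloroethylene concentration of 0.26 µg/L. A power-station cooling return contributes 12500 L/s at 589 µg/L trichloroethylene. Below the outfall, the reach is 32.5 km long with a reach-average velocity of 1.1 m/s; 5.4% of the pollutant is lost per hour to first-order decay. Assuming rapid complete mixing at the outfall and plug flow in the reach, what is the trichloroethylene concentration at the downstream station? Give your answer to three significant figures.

Conservation of mass: C = (128000·0.2600 + 12500·589.0) / 140500 = 7396000/140500 = 52.64 µg/L.
Travel time t = 32.5·1000 / 1.1 = 29550 s = 8.207 h.
5.4%/h lost → k = −ln(1 − 0.054) = 0.05551 h⁻¹.
Applying C = C₀e^(−kt): 52.64 × 0.6341 = 33.38 µg/L.

33.4 µg/L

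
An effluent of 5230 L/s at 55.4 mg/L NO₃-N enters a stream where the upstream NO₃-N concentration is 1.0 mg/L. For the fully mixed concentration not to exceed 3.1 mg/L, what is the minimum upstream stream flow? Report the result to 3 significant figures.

130000 L/s

Set C_mix = 3.1: (Q·1.000 + 5230·55.40) / (Q + 5230) = 3.1
→ Q = 5230·(55.40 − 3.1)/(3.1 − 1.000) = 130300 L/s.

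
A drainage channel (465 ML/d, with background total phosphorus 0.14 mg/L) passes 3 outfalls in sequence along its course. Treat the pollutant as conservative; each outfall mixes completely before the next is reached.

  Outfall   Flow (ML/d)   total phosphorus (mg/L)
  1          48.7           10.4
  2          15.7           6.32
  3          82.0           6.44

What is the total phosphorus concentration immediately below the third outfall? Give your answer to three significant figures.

1.96 mg/L

Outfall 1: combined Q = 513.7 ML/d; C = (465.0·0.1400 + 48.70·10.40)/513.7 = 1.113 mg/L.
Outfall 2: combined Q = 529.4 ML/d; C = (513.7·1.113 + 15.70·6.320)/529.4 = 1.267 mg/L.
Outfall 3: combined Q = 611.4 ML/d; C = (529.4·1.267 + 82.00·6.440)/611.4 = 1.961 mg/L.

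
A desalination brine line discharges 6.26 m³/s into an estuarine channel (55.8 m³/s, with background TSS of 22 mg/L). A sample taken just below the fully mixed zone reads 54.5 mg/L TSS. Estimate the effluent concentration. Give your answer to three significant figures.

Mass balance: 55.80·22.00 + 6.260·Cₑ = 62.06·54.50
→ Cₑ = (62.06·54.50 − 55.80·22.00) / 6.260 = 344.2 mg/L.

344 mg/L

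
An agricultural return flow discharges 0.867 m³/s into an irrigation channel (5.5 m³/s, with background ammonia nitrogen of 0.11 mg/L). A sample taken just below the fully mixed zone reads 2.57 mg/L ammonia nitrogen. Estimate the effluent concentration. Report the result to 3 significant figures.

Mass balance: 5.500·0.1100 + 0.8670·Cₑ = 6.367·2.570
→ Cₑ = (6.367·2.570 − 5.500·0.1100) / 0.8670 = 18.18 mg/L.

18.2 mg/L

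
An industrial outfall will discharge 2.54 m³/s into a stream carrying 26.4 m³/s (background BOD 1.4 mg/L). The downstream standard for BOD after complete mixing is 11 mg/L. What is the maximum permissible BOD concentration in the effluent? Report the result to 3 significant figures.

At the limit, (Qr·Cr + Qe·Cₑ)/(Qr + Qe) = 11:
Cₑ = (28.94·11 − 26.40·1.400) / 2.540 = 110.8 mg/L.

111 mg/L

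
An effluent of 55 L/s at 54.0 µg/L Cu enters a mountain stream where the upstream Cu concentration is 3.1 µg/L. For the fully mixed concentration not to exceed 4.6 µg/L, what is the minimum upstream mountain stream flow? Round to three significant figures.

1810 L/s

Set C_mix = 4.6: (Q·3.100 + 55.00·54.00) / (Q + 55.00) = 4.6
→ Q = 55.00·(54.00 − 4.6)/(4.6 − 3.100) = 1811 L/s.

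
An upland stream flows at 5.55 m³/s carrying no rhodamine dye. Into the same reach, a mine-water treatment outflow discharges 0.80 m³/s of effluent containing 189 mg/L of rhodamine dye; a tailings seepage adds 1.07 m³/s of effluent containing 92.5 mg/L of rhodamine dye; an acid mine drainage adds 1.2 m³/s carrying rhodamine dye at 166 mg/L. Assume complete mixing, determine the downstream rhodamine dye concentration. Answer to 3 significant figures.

52.1 mg/L

Flow-weighted average: C = (5.550·0 + 0.8000·189.0 + 1.070·92.50 + 1.200·166.0) / 8.620 = 449.4/8.620 = 52.13 mg/L.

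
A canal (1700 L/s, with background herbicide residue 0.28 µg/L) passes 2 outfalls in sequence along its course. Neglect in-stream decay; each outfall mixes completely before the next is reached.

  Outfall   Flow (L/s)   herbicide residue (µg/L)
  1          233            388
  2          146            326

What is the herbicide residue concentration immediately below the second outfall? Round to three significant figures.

After outfall 1: Q = 1700 + 233.0 = 1933 L/s; C = (1700·0.2800 + 233.0·388.0)/1933 = 47.02 µg/L.
After outfall 2: Q = 1933 + 146.0 = 2079 L/s; C = (1933·47.02 + 146.0·326.0)/2079 = 66.61 µg/L.

66.6 µg/L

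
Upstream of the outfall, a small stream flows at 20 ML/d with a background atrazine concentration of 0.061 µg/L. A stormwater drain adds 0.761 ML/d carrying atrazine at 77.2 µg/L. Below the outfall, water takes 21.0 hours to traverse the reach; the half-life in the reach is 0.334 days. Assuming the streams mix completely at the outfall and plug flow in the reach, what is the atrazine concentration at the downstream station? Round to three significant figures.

Flow-weighted average: C = (20.00·0.06100 + 0.7610·77.20) / 20.76 = 59.97/20.76 = 2.889 µg/L.
Half-life 0.334 d → k = ln 2 / 0.334 = 2.075 d⁻¹.
First-order decay: C = 2.889·exp(−k·t) = 2.889·0.1627 = 0.4700 µg/L.

0.470 µg/L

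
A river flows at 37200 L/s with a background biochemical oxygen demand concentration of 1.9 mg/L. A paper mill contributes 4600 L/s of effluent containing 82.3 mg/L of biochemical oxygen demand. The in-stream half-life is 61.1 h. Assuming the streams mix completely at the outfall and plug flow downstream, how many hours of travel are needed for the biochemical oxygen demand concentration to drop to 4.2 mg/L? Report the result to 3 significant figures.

Conservation of mass: C = (37200·1.900 + 4600·82.30) / 41800 = 449300/41800 = 10.75 mg/L.
Half-life 61.1 h → k = ln 2 / 61.1 = 0.01134 h⁻¹ = 0.2723 d⁻¹.
10.75·exp(−k·t) = 4.2 → t = ln(10.75/4.2)/k = 298200 s = 82.83 h.

82.8 h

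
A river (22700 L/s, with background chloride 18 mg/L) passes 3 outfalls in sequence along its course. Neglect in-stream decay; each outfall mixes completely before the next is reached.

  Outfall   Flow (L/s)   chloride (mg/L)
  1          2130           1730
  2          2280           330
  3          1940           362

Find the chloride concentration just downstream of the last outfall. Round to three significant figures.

191 mg/L

After outfall 1: Q = 22700 + 2130 = 24830 L/s; C = (22700·18.00 + 2130·1730)/24830 = 164.9 mg/L.
After outfall 2: Q = 24830 + 2280 = 27110 L/s; C = (24830·164.9 + 2280·330.0)/27110 = 178.7 mg/L.
After outfall 3: Q = 27110 + 1940 = 29050 L/s; C = (27110·178.7 + 1940·362.0)/29050 = 191.0 mg/L.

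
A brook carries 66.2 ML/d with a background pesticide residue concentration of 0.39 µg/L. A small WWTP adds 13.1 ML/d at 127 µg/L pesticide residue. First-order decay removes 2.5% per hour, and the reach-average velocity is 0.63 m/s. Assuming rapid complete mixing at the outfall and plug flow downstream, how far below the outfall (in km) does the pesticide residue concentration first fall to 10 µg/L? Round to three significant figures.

Flow-weighted average: C = (66.20·0.3900 + 13.10·127.0) / 79.30 = 1690/79.30 = 21.31 µg/L.
2.5%/h lost → k = −ln(1 − 0.025) = 0.02532 h⁻¹.
Set 21.31·exp(−k·t) = 10 → t = ln(21.31/10)/k = 107600 s = 29.88 h.
Distance = v·t = 0.63·107600 = 67760 m = 67.76 km.

67.8 km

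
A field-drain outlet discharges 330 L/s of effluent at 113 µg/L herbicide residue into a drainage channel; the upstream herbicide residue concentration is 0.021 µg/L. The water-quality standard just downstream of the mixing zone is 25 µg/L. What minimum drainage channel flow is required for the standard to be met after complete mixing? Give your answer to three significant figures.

1160 L/s

Set C_mix = 25: (Q·0.02100 + 330.0·113.0) / (Q + 330.0) = 25
→ Q = 330.0·(113.0 − 25)/(25 − 0.02100) = 1163 L/s.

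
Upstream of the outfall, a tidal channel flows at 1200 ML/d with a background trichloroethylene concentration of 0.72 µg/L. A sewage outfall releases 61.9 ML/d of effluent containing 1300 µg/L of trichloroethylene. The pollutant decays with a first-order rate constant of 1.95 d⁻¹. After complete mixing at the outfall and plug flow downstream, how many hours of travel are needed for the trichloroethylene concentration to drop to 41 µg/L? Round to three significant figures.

Mixed concentration C = ΣQC/ΣQ = (1200·0.7200 + 61.90·1300) / 1262 = 81330/1262 = 64.45 µg/L.
64.45·exp(−k·t) = 41 → t = ln(64.45/41)/k = 20040 s = 5.568 h.

5.57 h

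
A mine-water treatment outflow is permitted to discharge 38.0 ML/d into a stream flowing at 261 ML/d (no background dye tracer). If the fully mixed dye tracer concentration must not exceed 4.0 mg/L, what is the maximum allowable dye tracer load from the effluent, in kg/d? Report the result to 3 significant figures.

1200 kg/d

Mass balance at the limit: 261.0·0 + 38.00·Cₑ = 299.0·4.0 → Cₑ = 31.47 mg/L.
38.00 ML/d = 0.4398 m³/s. Load = 0.4398 m³/s × 31.47 g/m³ × 86 400 s/d = 1196 kg/d.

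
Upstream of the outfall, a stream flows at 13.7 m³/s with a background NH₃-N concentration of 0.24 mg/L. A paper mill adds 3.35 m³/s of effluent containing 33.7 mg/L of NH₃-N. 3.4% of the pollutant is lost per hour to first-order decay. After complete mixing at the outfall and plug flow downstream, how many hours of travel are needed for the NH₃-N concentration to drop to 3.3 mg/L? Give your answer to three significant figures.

Mixed concentration C = ΣQC/ΣQ = (13.70·0.2400 + 3.350·33.70) / 17.05 = 116.2/17.05 = 6.814 mg/L.
3.4%/h lost → k = −ln(1 − 0.034) = 0.03459 h⁻¹.
6.814·exp(−k·t) = 3.3 → t = ln(6.814/3.3)/k = 75460 s = 20.96 h.

21.0 h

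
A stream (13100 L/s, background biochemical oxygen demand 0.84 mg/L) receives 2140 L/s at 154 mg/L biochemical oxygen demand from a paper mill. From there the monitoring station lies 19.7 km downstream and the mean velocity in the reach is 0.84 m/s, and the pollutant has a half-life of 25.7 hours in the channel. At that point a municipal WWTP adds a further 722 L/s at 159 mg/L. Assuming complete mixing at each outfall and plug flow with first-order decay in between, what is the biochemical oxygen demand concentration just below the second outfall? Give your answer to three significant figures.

Mixed concentration C = ΣQC/ΣQ = (13100·0.8400 + 2140·154.0) / 15240 = 340600/15240 = 22.35 mg/L; combined flow 15240 L/s.
Travel time t = 19.7·1000 / 0.84 = 23450 s = 6.515 h.
Half-life 25.7 h → k = ln 2 / 25.7 = 0.02697 h⁻¹ = 0.6473 d⁻¹.
Decay over the reach: 22.35·exp(−kt) = 22.35·0.8389 = 18.75 mg/L.
Second outfall: C = (15240·18.75 + 722.0·159.0)/15960 = 25.09 mg/L.

25.1 mg/L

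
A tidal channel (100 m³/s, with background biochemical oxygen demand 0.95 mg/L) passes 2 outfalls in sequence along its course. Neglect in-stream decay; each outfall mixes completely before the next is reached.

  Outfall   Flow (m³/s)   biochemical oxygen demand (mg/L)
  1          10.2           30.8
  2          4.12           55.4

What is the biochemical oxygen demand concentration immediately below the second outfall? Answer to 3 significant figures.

5.58 mg/L

After outfall 1: Q = 100.0 + 10.20 = 110.2 m³/s; C = (100.0·0.9500 + 10.20·30.80)/110.2 = 3.713 mg/L.
After outfall 2: Q = 110.2 + 4.120 = 114.3 m³/s; C = (110.2·3.713 + 4.120·55.40)/114.3 = 5.576 mg/L.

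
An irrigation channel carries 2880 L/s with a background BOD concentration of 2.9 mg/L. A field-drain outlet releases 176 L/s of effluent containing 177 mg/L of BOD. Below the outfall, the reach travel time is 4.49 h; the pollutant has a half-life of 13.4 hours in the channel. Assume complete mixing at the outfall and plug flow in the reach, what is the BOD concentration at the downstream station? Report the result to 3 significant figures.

Mixed concentration C = ΣQC/ΣQ = (2880·2.900 + 176.0·177.0) / 3056 = 39500/3056 = 12.93 mg/L.
Half-life 13.4 h → k = ln 2 / 13.4 = 0.05173 h⁻¹ = 1.241 d⁻¹.
After decay, C = 12.93 × e^(−kt) = 12.93 × 0.7927 = 10.25 mg/L.

10.2 mg/L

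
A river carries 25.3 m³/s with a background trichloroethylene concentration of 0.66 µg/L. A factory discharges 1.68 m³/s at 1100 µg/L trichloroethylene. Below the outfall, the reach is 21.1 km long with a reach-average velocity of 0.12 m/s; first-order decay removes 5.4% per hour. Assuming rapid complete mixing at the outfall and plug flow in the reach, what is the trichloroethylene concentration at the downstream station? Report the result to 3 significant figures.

4.59 µg/L

Conservation of mass: C = (25.30·0.6600 + 1.680·1100) / 26.98 = 1865/26.98 = 69.11 µg/L.
Travel time t = 21.1·1000 / 0.12 = 175800 s = 48.84 h.
5.4%/h lost → k = −ln(1 − 0.054) = 0.05551 h⁻¹.
After decay, C = 69.11 × e^(−kt) = 69.11 × 0.06644 = 4.592 µg/L.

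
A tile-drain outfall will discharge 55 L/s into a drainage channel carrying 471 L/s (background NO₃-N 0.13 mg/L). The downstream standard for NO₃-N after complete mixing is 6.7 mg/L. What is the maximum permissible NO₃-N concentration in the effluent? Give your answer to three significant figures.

At the limit, (Qr·Cr + Qe·Cₑ)/(Qr + Qe) = 6.7:
Cₑ = (526.0·6.7 − 471.0·0.1300) / 55.00 = 62.96 mg/L.

63.0 mg/L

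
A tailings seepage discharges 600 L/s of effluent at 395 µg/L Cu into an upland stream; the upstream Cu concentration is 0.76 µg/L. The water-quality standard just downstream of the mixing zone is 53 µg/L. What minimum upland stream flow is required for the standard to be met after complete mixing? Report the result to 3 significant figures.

3930 L/s

Set C_mix = 53: (Q·0.7600 + 600.0·395.0) / (Q + 600.0) = 53
→ Q = 600.0·(395.0 − 53)/(53 − 0.7600) = 3928 L/s.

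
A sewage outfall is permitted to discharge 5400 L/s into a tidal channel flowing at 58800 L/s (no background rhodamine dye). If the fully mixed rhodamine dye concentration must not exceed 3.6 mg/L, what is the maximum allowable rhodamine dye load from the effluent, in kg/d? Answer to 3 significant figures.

Mass balance at the limit: 58800·0 + 5400·Cₑ = 64200·3.6 → Cₑ = 42.80 mg/L.
5400 L/s = 5.400 m³/s. Load = 5.400 m³/s × 42.80 g/m³ × 86 400 s/d = 19970 kg/d.

20000 kg/d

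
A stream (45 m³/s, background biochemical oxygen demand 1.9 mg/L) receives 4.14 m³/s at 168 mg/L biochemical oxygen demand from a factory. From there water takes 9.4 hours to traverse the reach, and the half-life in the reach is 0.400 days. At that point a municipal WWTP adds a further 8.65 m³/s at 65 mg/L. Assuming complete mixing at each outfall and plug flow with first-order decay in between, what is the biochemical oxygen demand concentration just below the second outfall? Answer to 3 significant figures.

Conservation of mass: C = (45.00·1.900 + 4.140·168.0) / 49.14 = 781.0/49.14 = 15.89 mg/L; combined flow 49.14 m³/s.
Half-life 0.400 d → k = ln 2 / 0.400 = 1.733 d⁻¹.
After decay, C = 15.89 × e^(−kt) = 15.89 × 0.5073 = 8.062 mg/L.
At the second outfall, C = (49.14·8.062 + 8.650·65.00) / (49.14 + 8.650) = 16.58 mg/L.

16.6 mg/L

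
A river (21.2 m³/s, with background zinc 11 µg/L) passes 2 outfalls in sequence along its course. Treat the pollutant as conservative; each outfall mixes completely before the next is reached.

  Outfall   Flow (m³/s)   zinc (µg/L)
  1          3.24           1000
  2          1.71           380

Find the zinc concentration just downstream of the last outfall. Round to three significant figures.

After outfall 1: Q = 21.20 + 3.240 = 24.44 m³/s; C = (21.20·11.00 + 3.240·1000)/24.44 = 142.1 µg/L.
After outfall 2: Q = 24.44 + 1.710 = 26.15 m³/s; C = (24.44·142.1 + 1.710·380.0)/26.15 = 157.7 µg/L.

158 µg/L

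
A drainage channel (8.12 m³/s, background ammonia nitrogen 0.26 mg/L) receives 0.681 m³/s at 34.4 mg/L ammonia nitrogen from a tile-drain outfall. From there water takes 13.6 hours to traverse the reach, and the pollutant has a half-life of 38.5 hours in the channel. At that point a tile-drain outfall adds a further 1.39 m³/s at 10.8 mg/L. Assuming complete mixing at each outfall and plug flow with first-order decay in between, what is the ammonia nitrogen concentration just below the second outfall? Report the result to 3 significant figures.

3.43 mg/L

After mixing, C = (8.120·0.2600 + 0.6810·34.40) / 8.801 = 25.54/8.801 = 2.902 mg/L; combined flow 8.801 m³/s.
Half-life 38.5 h → k = ln 2 / 38.5 = 0.01800 h⁻¹ = 0.4321 d⁻¹.
Decay over the reach: 2.902·exp(−kt) = 2.902·0.7828 = 2.271 mg/L.
Second outfall: C = (8.801·2.271 + 1.390·10.80)/10.19 = 3.435 mg/L.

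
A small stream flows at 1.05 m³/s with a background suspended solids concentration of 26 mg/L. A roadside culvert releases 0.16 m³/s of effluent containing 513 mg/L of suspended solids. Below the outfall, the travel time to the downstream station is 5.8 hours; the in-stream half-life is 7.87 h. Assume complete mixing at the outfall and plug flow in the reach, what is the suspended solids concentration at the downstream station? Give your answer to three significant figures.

54.2 mg/L

Conservation of mass: C = (1.050·26.00 + 0.1600·513.0) / 1.210 = 109.4/1.210 = 90.40 mg/L.
Half-life 7.87 h → k = ln 2 / 7.87 = 0.08807 h⁻¹ = 2.114 d⁻¹.
After decay, C = 90.40 × e^(−kt) = 90.40 × 0.6000 = 54.24 mg/L.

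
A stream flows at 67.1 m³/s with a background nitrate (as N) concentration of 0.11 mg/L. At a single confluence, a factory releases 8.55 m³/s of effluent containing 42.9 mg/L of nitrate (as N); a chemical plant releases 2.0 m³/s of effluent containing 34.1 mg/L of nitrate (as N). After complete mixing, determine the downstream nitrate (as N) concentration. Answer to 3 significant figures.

5.70 mg/L

After mixing, C = (67.10·0.1100 + 8.550·42.90 + 2.000·34.10) / 77.65 = 442.4/77.65 = 5.697 mg/L.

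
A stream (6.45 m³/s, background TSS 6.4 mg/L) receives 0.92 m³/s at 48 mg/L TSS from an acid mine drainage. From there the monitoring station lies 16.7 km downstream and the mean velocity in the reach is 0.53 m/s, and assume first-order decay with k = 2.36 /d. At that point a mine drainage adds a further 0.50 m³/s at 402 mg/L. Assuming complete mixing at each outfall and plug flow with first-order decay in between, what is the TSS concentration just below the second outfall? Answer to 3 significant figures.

30.1 mg/L

Flow-weighted average: C = (6.450·6.400 + 0.9200·48.00) / 7.370 = 85.44/7.370 = 11.59 mg/L; combined flow 7.370 m³/s.
Travel time t = 16.7·1000 / 0.53 = 31510 s = 8.753 h.
First-order decay: C = 11.59·exp(−k·t) = 11.59·0.4229 = 4.902 mg/L.
Second outfall: C = (7.370·4.902 + 0.5000·402.0)/7.870 = 30.13 mg/L.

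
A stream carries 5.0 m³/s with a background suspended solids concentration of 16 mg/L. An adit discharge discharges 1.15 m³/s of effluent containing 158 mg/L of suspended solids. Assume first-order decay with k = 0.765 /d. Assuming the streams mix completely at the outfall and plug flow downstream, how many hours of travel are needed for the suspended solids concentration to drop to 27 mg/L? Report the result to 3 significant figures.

Conservation of mass: C = (5.000·16.00 + 1.150·158.0) / 6.150 = 261.7/6.150 = 42.55 mg/L.
42.55·exp(−k·t) = 27 → t = ln(42.55/27)/k = 51380 s = 14.27 h.

14.3 h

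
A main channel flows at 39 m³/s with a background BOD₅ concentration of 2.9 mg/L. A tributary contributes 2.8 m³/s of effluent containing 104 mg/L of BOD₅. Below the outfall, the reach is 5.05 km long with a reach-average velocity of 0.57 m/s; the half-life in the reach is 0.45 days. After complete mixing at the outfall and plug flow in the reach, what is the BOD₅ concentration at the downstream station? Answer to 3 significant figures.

8.26 mg/L

Flow-weighted average: C = (39.00·2.900 + 2.800·104.0) / 41.80 = 404.3/41.80 = 9.672 mg/L.
Travel time t = 5.05·1000 / 0.57 = 8860 s = 2.461 h.
Half-life 0.45 d → k = ln 2 / 0.45 = 1.540 d⁻¹.
Applying C = C₀e^(−kt): 9.672 × 0.8539 = 8.259 mg/L.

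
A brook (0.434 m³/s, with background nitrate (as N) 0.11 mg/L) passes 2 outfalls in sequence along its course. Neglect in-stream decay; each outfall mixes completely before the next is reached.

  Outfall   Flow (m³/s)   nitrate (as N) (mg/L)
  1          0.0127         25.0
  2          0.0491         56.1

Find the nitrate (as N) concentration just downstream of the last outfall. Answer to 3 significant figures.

Below outfall 1: Q → 0.4467 m³/s, C = (0.4340·0.1100 + 0.01270·25.00)/0.4467 = 0.8176 mg/L.
Below outfall 2: Q → 0.4958 m³/s, C = (0.4467·0.8176 + 0.04910·56.10)/0.4958 = 6.292 mg/L.

6.29 mg/L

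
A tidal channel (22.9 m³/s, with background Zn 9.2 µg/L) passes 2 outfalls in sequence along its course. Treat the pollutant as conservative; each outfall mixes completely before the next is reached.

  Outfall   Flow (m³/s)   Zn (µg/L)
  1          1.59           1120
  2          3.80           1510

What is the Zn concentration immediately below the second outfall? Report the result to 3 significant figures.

273 µg/L

Below outfall 1: Q → 24.49 m³/s, C = (22.90·9.200 + 1.590·1120)/24.49 = 81.32 µg/L.
Below outfall 2: Q → 28.29 m³/s, C = (24.49·81.32 + 3.800·1510)/28.29 = 273.2 µg/L.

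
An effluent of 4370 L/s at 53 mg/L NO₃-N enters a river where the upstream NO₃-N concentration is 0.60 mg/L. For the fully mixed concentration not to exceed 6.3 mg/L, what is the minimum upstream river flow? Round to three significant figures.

Set C_mix = 6.3: (Q·0.6000 + 4370·53.00) / (Q + 4370) = 6.3
→ Q = 4370·(53.00 − 6.3)/(6.3 − 0.6000) = 35800 L/s.

35800 L/s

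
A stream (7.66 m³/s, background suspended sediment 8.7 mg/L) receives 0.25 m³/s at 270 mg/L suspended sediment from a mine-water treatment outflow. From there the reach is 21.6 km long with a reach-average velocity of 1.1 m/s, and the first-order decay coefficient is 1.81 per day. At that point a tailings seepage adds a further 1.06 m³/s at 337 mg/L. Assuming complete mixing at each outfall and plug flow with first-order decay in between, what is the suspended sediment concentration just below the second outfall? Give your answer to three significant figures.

49.7 mg/L

After mixing, C = (7.660·8.700 + 0.2500·270.0) / 7.910 = 134.1/7.910 = 16.96 mg/L; combined flow 7.910 m³/s.
Travel time t = 21.6·1000 / 1.1 = 19640 s = 5.455 h.
First-order decay: C = 16.96·exp(−k·t) = 16.96·0.6627 = 11.24 mg/L.
Second outfall: C = (7.910·11.24 + 1.060·337.0)/8.970 = 49.73 mg/L.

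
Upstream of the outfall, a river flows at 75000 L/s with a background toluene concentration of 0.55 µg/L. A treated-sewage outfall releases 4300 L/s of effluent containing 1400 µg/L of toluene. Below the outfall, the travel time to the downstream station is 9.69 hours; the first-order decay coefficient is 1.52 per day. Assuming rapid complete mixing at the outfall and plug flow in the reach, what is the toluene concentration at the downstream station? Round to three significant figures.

41.4 µg/L

Conservation of mass: C = (75000·0.5500 + 4300·1400) / 79300 = 6061000/79300 = 76.43 µg/L.
Decay over the reach: 76.43·exp(−kt) = 76.43·0.5413 = 41.38 µg/L.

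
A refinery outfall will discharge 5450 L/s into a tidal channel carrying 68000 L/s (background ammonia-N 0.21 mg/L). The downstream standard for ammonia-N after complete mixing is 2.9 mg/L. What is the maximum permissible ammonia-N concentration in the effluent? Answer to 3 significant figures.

At the limit, (Qr·Cr + Qe·Cₑ)/(Qr + Qe) = 2.9:
Cₑ = (73450·2.9 − 68000·0.2100) / 5450 = 36.46 mg/L.

36.5 mg/L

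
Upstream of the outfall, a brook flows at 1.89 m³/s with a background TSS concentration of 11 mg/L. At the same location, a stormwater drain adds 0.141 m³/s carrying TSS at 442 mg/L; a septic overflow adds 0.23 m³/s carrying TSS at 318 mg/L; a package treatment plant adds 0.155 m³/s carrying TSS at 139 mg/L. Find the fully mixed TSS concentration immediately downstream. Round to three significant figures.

73.6 mg/L

Flow-weighted average: C = (1.890·11.00 + 0.1410·442.0 + 0.2300·318.0 + 0.1550·139.0) / 2.416 = 177.8/2.416 = 73.59 mg/L.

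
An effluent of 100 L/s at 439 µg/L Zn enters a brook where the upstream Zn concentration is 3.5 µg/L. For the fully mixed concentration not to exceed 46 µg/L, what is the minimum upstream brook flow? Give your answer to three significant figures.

925 L/s

Set C_mix = 46: (Q·3.500 + 100.0·439.0) / (Q + 100.0) = 46
→ Q = 100.0·(439.0 − 46)/(46 − 3.500) = 924.7 L/s.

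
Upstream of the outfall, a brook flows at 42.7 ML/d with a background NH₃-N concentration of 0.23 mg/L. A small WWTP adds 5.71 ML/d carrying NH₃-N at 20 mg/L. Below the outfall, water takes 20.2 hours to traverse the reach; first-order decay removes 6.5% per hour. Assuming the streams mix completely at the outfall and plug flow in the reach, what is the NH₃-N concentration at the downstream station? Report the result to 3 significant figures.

0.659 mg/L

Mass balance: C = (42.70·0.2300 + 5.710·20.00) / 48.41 = 124.0/48.41 = 2.562 mg/L.
6.5%/h lost → k = −ln(1 − 0.065) = 0.06721 h⁻¹.
After decay, C = 2.562 × e^(−kt) = 2.562 × 0.2573 = 0.6591 mg/L.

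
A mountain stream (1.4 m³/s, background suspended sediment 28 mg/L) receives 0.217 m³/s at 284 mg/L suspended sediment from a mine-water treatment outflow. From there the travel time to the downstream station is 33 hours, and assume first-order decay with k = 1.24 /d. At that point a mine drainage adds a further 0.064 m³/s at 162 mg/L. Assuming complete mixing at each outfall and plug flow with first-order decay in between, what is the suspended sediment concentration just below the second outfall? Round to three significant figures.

17.1 mg/L

Mass balance: C = (1.400·28.00 + 0.2170·284.0) / 1.617 = 100.8/1.617 = 62.35 mg/L; combined flow 1.617 m³/s.
After decay, C = 62.35 × e^(−kt) = 62.35 × 0.1818 = 11.33 mg/L.
At the second outfall, C = (1.617·11.33 + 0.06400·162.0) / (1.617 + 0.06400) = 17.07 mg/L.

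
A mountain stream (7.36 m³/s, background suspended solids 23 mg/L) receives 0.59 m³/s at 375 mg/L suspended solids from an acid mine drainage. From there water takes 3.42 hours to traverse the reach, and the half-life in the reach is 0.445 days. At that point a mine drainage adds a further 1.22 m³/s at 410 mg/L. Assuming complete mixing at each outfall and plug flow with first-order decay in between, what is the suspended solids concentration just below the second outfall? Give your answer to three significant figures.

Mixed concentration C = ΣQC/ΣQ = (7.360·23.00 + 0.5900·375.0) / 7.950 = 390.5/7.950 = 49.12 mg/L; combined flow 7.950 m³/s.
Half-life 0.445 d → k = ln 2 / 0.445 = 1.558 d⁻¹.
Applying C = C₀e^(−kt): 49.12 × 0.8009 = 39.35 mg/L.
At the second outfall, C = (7.950·39.35 + 1.220·410.0) / (7.950 + 1.220) = 88.66 mg/L.

88.7 mg/L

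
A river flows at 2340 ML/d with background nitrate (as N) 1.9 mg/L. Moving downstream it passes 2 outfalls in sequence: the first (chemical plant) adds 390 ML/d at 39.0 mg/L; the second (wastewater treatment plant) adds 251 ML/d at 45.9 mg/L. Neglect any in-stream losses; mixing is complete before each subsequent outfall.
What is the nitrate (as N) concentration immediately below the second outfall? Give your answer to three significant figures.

10.5 mg/L

After outfall 1: Q = 2340 + 390.0 = 2730 ML/d; C = (2340·1.900 + 390.0·39.00)/2730 = 7.200 mg/L.
After outfall 2: Q = 2730 + 251.0 = 2981 ML/d; C = (2730·7.200 + 251.0·45.90)/2981 = 10.46 mg/L.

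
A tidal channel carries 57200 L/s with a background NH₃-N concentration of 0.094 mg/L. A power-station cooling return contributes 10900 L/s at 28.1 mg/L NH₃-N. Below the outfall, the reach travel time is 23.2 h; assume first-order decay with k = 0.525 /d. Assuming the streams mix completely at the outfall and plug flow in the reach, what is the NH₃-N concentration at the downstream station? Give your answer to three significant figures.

2.76 mg/L

Mass balance: C = (57200·0.09400 + 10900·28.10) / 68100 = 311700/68100 = 4.577 mg/L.
After decay, C = 4.577 × e^(−kt) = 4.577 × 0.6020 = 2.755 mg/L.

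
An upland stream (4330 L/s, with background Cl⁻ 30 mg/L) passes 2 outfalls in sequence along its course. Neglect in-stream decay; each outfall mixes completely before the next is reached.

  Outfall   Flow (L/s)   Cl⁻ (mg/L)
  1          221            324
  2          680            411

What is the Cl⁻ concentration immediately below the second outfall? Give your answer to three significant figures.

After outfall 1: Q = 4330 + 221.0 = 4551 L/s; C = (4330·30.00 + 221.0·324.0)/4551 = 44.28 mg/L.
After outfall 2: Q = 4551 + 680.0 = 5231 L/s; C = (4551·44.28 + 680.0·411.0)/5231 = 91.95 mg/L.

91.9 mg/L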